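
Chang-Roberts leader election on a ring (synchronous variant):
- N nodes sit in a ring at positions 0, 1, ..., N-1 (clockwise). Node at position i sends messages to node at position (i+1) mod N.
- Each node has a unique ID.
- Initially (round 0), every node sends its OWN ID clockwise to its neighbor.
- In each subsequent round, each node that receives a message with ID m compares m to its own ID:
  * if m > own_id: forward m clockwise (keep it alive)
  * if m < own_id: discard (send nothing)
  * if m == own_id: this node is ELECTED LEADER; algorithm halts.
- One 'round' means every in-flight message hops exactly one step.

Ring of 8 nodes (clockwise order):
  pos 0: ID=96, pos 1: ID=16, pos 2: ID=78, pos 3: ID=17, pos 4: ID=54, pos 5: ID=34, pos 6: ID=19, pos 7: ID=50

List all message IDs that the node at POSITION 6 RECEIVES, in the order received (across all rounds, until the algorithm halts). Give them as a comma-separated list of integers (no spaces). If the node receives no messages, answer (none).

Round 1: pos1(id16) recv 96: fwd; pos2(id78) recv 16: drop; pos3(id17) recv 78: fwd; pos4(id54) recv 17: drop; pos5(id34) recv 54: fwd; pos6(id19) recv 34: fwd; pos7(id50) recv 19: drop; pos0(id96) recv 50: drop
Round 2: pos2(id78) recv 96: fwd; pos4(id54) recv 78: fwd; pos6(id19) recv 54: fwd; pos7(id50) recv 34: drop
Round 3: pos3(id17) recv 96: fwd; pos5(id34) recv 78: fwd; pos7(id50) recv 54: fwd
Round 4: pos4(id54) recv 96: fwd; pos6(id19) recv 78: fwd; pos0(id96) recv 54: drop
Round 5: pos5(id34) recv 96: fwd; pos7(id50) recv 78: fwd
Round 6: pos6(id19) recv 96: fwd; pos0(id96) recv 78: drop
Round 7: pos7(id50) recv 96: fwd
Round 8: pos0(id96) recv 96: ELECTED

Answer: 34,54,78,96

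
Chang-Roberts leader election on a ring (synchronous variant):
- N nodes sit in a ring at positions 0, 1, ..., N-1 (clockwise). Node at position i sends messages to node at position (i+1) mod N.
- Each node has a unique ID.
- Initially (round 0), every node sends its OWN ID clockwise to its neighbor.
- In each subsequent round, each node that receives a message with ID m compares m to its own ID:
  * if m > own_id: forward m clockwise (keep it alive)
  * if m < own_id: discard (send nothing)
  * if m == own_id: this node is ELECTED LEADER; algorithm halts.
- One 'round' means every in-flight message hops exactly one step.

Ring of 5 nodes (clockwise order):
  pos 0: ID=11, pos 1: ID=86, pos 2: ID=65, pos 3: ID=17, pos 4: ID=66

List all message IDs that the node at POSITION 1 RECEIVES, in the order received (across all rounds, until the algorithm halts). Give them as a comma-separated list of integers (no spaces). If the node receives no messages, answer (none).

Round 1: pos1(id86) recv 11: drop; pos2(id65) recv 86: fwd; pos3(id17) recv 65: fwd; pos4(id66) recv 17: drop; pos0(id11) recv 66: fwd
Round 2: pos3(id17) recv 86: fwd; pos4(id66) recv 65: drop; pos1(id86) recv 66: drop
Round 3: pos4(id66) recv 86: fwd
Round 4: pos0(id11) recv 86: fwd
Round 5: pos1(id86) recv 86: ELECTED

Answer: 11,66,86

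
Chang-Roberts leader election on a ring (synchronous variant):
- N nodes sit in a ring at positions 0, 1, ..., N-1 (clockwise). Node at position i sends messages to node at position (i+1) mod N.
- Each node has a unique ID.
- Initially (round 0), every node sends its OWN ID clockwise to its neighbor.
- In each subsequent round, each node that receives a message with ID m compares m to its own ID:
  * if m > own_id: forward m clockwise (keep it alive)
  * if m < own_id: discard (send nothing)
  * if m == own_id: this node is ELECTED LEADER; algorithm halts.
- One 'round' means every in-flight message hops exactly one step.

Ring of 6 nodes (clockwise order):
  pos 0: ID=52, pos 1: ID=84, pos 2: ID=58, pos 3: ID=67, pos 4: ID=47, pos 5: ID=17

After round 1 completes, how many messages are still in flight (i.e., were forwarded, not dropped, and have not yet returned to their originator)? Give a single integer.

Answer: 3

Derivation:
Round 1: pos1(id84) recv 52: drop; pos2(id58) recv 84: fwd; pos3(id67) recv 58: drop; pos4(id47) recv 67: fwd; pos5(id17) recv 47: fwd; pos0(id52) recv 17: drop
After round 1: 3 messages still in flight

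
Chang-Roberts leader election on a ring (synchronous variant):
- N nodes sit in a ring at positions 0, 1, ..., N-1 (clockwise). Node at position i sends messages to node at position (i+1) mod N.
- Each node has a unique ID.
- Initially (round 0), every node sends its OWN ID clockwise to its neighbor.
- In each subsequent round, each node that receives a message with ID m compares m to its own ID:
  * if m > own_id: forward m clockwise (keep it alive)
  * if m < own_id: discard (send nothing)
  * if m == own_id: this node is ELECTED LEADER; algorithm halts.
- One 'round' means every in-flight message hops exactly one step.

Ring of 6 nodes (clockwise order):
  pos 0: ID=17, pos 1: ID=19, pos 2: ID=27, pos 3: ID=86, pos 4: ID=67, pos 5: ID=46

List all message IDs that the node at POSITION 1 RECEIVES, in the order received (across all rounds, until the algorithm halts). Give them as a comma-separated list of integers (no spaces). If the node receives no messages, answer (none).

Answer: 17,46,67,86

Derivation:
Round 1: pos1(id19) recv 17: drop; pos2(id27) recv 19: drop; pos3(id86) recv 27: drop; pos4(id67) recv 86: fwd; pos5(id46) recv 67: fwd; pos0(id17) recv 46: fwd
Round 2: pos5(id46) recv 86: fwd; pos0(id17) recv 67: fwd; pos1(id19) recv 46: fwd
Round 3: pos0(id17) recv 86: fwd; pos1(id19) recv 67: fwd; pos2(id27) recv 46: fwd
Round 4: pos1(id19) recv 86: fwd; pos2(id27) recv 67: fwd; pos3(id86) recv 46: drop
Round 5: pos2(id27) recv 86: fwd; pos3(id86) recv 67: drop
Round 6: pos3(id86) recv 86: ELECTED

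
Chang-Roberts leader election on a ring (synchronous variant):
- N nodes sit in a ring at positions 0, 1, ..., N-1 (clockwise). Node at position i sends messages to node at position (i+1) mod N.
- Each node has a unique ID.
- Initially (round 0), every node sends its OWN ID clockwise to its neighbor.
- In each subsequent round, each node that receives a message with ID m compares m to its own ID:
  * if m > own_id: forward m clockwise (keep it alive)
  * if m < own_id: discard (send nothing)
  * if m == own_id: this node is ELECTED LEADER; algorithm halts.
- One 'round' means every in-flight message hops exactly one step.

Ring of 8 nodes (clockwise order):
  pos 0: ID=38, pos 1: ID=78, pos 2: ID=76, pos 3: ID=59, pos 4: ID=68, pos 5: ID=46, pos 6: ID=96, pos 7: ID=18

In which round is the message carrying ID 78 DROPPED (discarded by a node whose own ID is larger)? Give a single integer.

Answer: 5

Derivation:
Round 1: pos1(id78) recv 38: drop; pos2(id76) recv 78: fwd; pos3(id59) recv 76: fwd; pos4(id68) recv 59: drop; pos5(id46) recv 68: fwd; pos6(id96) recv 46: drop; pos7(id18) recv 96: fwd; pos0(id38) recv 18: drop
Round 2: pos3(id59) recv 78: fwd; pos4(id68) recv 76: fwd; pos6(id96) recv 68: drop; pos0(id38) recv 96: fwd
Round 3: pos4(id68) recv 78: fwd; pos5(id46) recv 76: fwd; pos1(id78) recv 96: fwd
Round 4: pos5(id46) recv 78: fwd; pos6(id96) recv 76: drop; pos2(id76) recv 96: fwd
Round 5: pos6(id96) recv 78: drop; pos3(id59) recv 96: fwd
Round 6: pos4(id68) recv 96: fwd
Round 7: pos5(id46) recv 96: fwd
Round 8: pos6(id96) recv 96: ELECTED
Message ID 78 originates at pos 1; dropped at pos 6 in round 5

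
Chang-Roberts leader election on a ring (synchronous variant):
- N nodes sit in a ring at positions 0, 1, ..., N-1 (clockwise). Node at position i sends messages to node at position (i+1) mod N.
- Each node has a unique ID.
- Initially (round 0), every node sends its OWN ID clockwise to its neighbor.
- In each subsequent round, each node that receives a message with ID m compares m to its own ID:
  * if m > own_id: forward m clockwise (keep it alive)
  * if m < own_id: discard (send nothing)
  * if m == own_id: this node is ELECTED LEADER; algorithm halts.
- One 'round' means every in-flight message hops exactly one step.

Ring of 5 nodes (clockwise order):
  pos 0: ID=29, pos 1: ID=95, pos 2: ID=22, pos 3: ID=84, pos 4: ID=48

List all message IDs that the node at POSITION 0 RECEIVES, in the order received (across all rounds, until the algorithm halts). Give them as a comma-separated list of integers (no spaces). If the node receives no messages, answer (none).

Round 1: pos1(id95) recv 29: drop; pos2(id22) recv 95: fwd; pos3(id84) recv 22: drop; pos4(id48) recv 84: fwd; pos0(id29) recv 48: fwd
Round 2: pos3(id84) recv 95: fwd; pos0(id29) recv 84: fwd; pos1(id95) recv 48: drop
Round 3: pos4(id48) recv 95: fwd; pos1(id95) recv 84: drop
Round 4: pos0(id29) recv 95: fwd
Round 5: pos1(id95) recv 95: ELECTED

Answer: 48,84,95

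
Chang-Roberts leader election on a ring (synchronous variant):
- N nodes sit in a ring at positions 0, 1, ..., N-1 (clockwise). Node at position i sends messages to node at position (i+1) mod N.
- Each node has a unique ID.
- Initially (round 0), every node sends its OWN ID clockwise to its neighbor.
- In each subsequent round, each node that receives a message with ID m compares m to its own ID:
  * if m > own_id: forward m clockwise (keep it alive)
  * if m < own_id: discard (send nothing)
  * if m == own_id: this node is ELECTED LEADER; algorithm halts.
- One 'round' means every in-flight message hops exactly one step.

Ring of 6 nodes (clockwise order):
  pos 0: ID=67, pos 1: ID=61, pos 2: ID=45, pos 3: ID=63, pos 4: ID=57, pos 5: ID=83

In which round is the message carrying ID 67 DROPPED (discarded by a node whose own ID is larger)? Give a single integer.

Round 1: pos1(id61) recv 67: fwd; pos2(id45) recv 61: fwd; pos3(id63) recv 45: drop; pos4(id57) recv 63: fwd; pos5(id83) recv 57: drop; pos0(id67) recv 83: fwd
Round 2: pos2(id45) recv 67: fwd; pos3(id63) recv 61: drop; pos5(id83) recv 63: drop; pos1(id61) recv 83: fwd
Round 3: pos3(id63) recv 67: fwd; pos2(id45) recv 83: fwd
Round 4: pos4(id57) recv 67: fwd; pos3(id63) recv 83: fwd
Round 5: pos5(id83) recv 67: drop; pos4(id57) recv 83: fwd
Round 6: pos5(id83) recv 83: ELECTED
Message ID 67 originates at pos 0; dropped at pos 5 in round 5

Answer: 5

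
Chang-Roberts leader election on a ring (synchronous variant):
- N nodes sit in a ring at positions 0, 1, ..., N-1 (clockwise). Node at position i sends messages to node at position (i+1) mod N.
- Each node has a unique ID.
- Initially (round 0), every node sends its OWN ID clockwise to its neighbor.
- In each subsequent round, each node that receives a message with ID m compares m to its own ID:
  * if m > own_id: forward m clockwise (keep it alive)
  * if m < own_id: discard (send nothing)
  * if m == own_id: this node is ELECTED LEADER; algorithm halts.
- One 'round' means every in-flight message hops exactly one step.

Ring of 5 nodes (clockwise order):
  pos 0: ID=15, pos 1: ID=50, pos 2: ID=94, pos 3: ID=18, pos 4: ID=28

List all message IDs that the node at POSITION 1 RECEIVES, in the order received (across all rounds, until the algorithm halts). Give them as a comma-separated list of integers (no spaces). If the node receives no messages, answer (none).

Round 1: pos1(id50) recv 15: drop; pos2(id94) recv 50: drop; pos3(id18) recv 94: fwd; pos4(id28) recv 18: drop; pos0(id15) recv 28: fwd
Round 2: pos4(id28) recv 94: fwd; pos1(id50) recv 28: drop
Round 3: pos0(id15) recv 94: fwd
Round 4: pos1(id50) recv 94: fwd
Round 5: pos2(id94) recv 94: ELECTED

Answer: 15,28,94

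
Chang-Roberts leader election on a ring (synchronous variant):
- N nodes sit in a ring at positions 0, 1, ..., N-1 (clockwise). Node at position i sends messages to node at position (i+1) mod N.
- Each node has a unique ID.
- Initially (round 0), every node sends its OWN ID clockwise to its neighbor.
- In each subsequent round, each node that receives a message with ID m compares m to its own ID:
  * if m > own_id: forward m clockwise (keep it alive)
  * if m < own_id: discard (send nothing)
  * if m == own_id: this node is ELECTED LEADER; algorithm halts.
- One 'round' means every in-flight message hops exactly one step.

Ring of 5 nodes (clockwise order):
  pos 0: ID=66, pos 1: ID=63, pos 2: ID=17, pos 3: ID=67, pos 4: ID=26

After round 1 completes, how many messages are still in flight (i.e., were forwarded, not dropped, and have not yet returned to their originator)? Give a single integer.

Round 1: pos1(id63) recv 66: fwd; pos2(id17) recv 63: fwd; pos3(id67) recv 17: drop; pos4(id26) recv 67: fwd; pos0(id66) recv 26: drop
After round 1: 3 messages still in flight

Answer: 3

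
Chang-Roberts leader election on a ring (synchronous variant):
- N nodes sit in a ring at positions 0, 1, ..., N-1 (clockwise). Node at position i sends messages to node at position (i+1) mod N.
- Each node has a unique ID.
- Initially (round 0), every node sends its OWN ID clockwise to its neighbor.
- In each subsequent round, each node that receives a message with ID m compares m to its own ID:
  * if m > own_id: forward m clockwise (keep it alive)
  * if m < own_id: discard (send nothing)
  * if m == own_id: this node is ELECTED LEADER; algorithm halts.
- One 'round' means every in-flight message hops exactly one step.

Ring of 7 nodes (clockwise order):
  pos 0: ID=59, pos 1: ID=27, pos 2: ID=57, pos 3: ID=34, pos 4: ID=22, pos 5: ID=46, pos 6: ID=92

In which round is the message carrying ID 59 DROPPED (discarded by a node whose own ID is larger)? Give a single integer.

Round 1: pos1(id27) recv 59: fwd; pos2(id57) recv 27: drop; pos3(id34) recv 57: fwd; pos4(id22) recv 34: fwd; pos5(id46) recv 22: drop; pos6(id92) recv 46: drop; pos0(id59) recv 92: fwd
Round 2: pos2(id57) recv 59: fwd; pos4(id22) recv 57: fwd; pos5(id46) recv 34: drop; pos1(id27) recv 92: fwd
Round 3: pos3(id34) recv 59: fwd; pos5(id46) recv 57: fwd; pos2(id57) recv 92: fwd
Round 4: pos4(id22) recv 59: fwd; pos6(id92) recv 57: drop; pos3(id34) recv 92: fwd
Round 5: pos5(id46) recv 59: fwd; pos4(id22) recv 92: fwd
Round 6: pos6(id92) recv 59: drop; pos5(id46) recv 92: fwd
Round 7: pos6(id92) recv 92: ELECTED
Message ID 59 originates at pos 0; dropped at pos 6 in round 6

Answer: 6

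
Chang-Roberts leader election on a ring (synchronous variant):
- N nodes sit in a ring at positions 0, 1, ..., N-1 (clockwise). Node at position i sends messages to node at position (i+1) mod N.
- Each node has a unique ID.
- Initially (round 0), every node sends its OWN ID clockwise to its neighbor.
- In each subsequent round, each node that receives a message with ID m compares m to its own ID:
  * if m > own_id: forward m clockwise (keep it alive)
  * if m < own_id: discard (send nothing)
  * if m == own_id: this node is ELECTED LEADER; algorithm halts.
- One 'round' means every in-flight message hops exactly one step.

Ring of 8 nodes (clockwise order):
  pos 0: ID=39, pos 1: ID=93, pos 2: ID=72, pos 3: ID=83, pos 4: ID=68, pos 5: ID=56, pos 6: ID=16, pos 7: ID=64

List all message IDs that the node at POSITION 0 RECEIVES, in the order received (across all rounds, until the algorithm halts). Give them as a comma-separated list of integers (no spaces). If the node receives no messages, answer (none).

Answer: 64,68,83,93

Derivation:
Round 1: pos1(id93) recv 39: drop; pos2(id72) recv 93: fwd; pos3(id83) recv 72: drop; pos4(id68) recv 83: fwd; pos5(id56) recv 68: fwd; pos6(id16) recv 56: fwd; pos7(id64) recv 16: drop; pos0(id39) recv 64: fwd
Round 2: pos3(id83) recv 93: fwd; pos5(id56) recv 83: fwd; pos6(id16) recv 68: fwd; pos7(id64) recv 56: drop; pos1(id93) recv 64: drop
Round 3: pos4(id68) recv 93: fwd; pos6(id16) recv 83: fwd; pos7(id64) recv 68: fwd
Round 4: pos5(id56) recv 93: fwd; pos7(id64) recv 83: fwd; pos0(id39) recv 68: fwd
Round 5: pos6(id16) recv 93: fwd; pos0(id39) recv 83: fwd; pos1(id93) recv 68: drop
Round 6: pos7(id64) recv 93: fwd; pos1(id93) recv 83: drop
Round 7: pos0(id39) recv 93: fwd
Round 8: pos1(id93) recv 93: ELECTED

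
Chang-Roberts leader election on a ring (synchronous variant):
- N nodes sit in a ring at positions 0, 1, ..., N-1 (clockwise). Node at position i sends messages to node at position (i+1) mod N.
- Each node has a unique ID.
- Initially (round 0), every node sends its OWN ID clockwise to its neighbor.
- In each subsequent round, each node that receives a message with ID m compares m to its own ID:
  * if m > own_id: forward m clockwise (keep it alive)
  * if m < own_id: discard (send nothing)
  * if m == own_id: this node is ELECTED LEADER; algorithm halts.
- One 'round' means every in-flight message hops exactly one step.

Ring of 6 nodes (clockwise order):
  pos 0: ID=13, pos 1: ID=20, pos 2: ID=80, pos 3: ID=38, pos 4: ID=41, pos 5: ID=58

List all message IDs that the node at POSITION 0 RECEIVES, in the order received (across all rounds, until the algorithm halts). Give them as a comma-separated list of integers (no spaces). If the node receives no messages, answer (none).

Answer: 58,80

Derivation:
Round 1: pos1(id20) recv 13: drop; pos2(id80) recv 20: drop; pos3(id38) recv 80: fwd; pos4(id41) recv 38: drop; pos5(id58) recv 41: drop; pos0(id13) recv 58: fwd
Round 2: pos4(id41) recv 80: fwd; pos1(id20) recv 58: fwd
Round 3: pos5(id58) recv 80: fwd; pos2(id80) recv 58: drop
Round 4: pos0(id13) recv 80: fwd
Round 5: pos1(id20) recv 80: fwd
Round 6: pos2(id80) recv 80: ELECTED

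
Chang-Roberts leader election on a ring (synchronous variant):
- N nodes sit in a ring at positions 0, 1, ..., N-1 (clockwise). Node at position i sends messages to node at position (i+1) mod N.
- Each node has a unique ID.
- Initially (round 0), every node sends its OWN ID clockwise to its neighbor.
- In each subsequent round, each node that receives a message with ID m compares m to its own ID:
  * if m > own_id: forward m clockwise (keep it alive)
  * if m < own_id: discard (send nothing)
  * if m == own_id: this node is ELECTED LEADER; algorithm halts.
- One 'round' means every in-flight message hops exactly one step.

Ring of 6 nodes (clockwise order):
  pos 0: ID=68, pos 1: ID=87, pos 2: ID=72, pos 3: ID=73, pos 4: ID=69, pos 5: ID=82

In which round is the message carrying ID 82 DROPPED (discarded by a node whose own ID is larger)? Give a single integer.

Answer: 2

Derivation:
Round 1: pos1(id87) recv 68: drop; pos2(id72) recv 87: fwd; pos3(id73) recv 72: drop; pos4(id69) recv 73: fwd; pos5(id82) recv 69: drop; pos0(id68) recv 82: fwd
Round 2: pos3(id73) recv 87: fwd; pos5(id82) recv 73: drop; pos1(id87) recv 82: drop
Round 3: pos4(id69) recv 87: fwd
Round 4: pos5(id82) recv 87: fwd
Round 5: pos0(id68) recv 87: fwd
Round 6: pos1(id87) recv 87: ELECTED
Message ID 82 originates at pos 5; dropped at pos 1 in round 2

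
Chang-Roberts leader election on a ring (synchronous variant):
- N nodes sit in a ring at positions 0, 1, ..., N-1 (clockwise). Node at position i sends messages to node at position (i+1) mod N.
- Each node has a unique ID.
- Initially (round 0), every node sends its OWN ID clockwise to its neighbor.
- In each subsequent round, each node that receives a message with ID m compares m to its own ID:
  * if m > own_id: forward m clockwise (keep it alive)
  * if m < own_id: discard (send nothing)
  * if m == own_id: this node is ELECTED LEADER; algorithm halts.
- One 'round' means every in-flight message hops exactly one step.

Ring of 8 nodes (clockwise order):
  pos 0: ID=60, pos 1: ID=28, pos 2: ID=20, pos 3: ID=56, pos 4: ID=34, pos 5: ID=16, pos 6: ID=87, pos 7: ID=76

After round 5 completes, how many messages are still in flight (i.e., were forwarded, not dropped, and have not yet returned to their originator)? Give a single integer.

Round 1: pos1(id28) recv 60: fwd; pos2(id20) recv 28: fwd; pos3(id56) recv 20: drop; pos4(id34) recv 56: fwd; pos5(id16) recv 34: fwd; pos6(id87) recv 16: drop; pos7(id76) recv 87: fwd; pos0(id60) recv 76: fwd
Round 2: pos2(id20) recv 60: fwd; pos3(id56) recv 28: drop; pos5(id16) recv 56: fwd; pos6(id87) recv 34: drop; pos0(id60) recv 87: fwd; pos1(id28) recv 76: fwd
Round 3: pos3(id56) recv 60: fwd; pos6(id87) recv 56: drop; pos1(id28) recv 87: fwd; pos2(id20) recv 76: fwd
Round 4: pos4(id34) recv 60: fwd; pos2(id20) recv 87: fwd; pos3(id56) recv 76: fwd
Round 5: pos5(id16) recv 60: fwd; pos3(id56) recv 87: fwd; pos4(id34) recv 76: fwd
After round 5: 3 messages still in flight

Answer: 3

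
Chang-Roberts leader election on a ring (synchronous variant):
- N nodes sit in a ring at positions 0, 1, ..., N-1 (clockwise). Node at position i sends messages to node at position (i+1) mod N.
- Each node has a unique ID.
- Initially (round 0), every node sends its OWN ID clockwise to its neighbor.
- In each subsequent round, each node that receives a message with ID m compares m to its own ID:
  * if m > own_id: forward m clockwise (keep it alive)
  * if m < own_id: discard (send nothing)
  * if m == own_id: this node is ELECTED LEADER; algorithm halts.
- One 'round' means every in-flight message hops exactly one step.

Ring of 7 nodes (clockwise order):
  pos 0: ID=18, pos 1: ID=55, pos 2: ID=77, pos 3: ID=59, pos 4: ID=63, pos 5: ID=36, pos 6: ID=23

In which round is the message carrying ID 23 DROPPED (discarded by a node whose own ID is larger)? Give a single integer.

Round 1: pos1(id55) recv 18: drop; pos2(id77) recv 55: drop; pos3(id59) recv 77: fwd; pos4(id63) recv 59: drop; pos5(id36) recv 63: fwd; pos6(id23) recv 36: fwd; pos0(id18) recv 23: fwd
Round 2: pos4(id63) recv 77: fwd; pos6(id23) recv 63: fwd; pos0(id18) recv 36: fwd; pos1(id55) recv 23: drop
Round 3: pos5(id36) recv 77: fwd; pos0(id18) recv 63: fwd; pos1(id55) recv 36: drop
Round 4: pos6(id23) recv 77: fwd; pos1(id55) recv 63: fwd
Round 5: pos0(id18) recv 77: fwd; pos2(id77) recv 63: drop
Round 6: pos1(id55) recv 77: fwd
Round 7: pos2(id77) recv 77: ELECTED
Message ID 23 originates at pos 6; dropped at pos 1 in round 2

Answer: 2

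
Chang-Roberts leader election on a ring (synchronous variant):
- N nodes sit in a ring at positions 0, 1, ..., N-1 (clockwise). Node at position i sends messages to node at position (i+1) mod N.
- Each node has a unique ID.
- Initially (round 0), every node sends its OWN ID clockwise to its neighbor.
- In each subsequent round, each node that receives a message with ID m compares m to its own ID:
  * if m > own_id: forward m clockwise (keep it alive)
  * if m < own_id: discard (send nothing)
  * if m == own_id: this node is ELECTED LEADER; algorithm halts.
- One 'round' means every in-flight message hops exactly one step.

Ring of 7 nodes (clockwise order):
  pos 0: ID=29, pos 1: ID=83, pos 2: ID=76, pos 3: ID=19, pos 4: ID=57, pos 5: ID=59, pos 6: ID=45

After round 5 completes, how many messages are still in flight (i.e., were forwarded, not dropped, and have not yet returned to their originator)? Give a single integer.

Answer: 2

Derivation:
Round 1: pos1(id83) recv 29: drop; pos2(id76) recv 83: fwd; pos3(id19) recv 76: fwd; pos4(id57) recv 19: drop; pos5(id59) recv 57: drop; pos6(id45) recv 59: fwd; pos0(id29) recv 45: fwd
Round 2: pos3(id19) recv 83: fwd; pos4(id57) recv 76: fwd; pos0(id29) recv 59: fwd; pos1(id83) recv 45: drop
Round 3: pos4(id57) recv 83: fwd; pos5(id59) recv 76: fwd; pos1(id83) recv 59: drop
Round 4: pos5(id59) recv 83: fwd; pos6(id45) recv 76: fwd
Round 5: pos6(id45) recv 83: fwd; pos0(id29) recv 76: fwd
After round 5: 2 messages still in flight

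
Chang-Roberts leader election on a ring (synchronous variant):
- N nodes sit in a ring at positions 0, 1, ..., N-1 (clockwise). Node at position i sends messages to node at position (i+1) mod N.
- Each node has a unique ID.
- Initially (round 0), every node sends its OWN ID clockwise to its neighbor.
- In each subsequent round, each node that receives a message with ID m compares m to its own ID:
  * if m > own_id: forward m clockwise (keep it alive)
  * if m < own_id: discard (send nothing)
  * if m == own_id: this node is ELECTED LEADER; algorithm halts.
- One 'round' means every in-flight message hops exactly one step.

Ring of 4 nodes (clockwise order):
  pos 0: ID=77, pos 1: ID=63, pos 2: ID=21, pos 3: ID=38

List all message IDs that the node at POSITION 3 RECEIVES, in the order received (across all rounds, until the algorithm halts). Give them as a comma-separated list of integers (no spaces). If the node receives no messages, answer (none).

Round 1: pos1(id63) recv 77: fwd; pos2(id21) recv 63: fwd; pos3(id38) recv 21: drop; pos0(id77) recv 38: drop
Round 2: pos2(id21) recv 77: fwd; pos3(id38) recv 63: fwd
Round 3: pos3(id38) recv 77: fwd; pos0(id77) recv 63: drop
Round 4: pos0(id77) recv 77: ELECTED

Answer: 21,63,77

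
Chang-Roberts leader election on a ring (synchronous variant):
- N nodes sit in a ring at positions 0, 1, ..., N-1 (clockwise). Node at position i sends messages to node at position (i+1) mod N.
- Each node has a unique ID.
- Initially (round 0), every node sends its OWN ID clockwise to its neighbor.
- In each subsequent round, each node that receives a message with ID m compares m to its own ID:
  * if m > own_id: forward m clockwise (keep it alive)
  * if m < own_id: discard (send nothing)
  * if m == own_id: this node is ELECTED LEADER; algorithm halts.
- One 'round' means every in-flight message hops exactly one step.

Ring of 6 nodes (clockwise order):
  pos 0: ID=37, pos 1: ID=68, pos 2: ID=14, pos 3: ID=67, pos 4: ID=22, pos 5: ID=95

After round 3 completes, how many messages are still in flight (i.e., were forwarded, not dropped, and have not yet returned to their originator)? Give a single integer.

Answer: 2

Derivation:
Round 1: pos1(id68) recv 37: drop; pos2(id14) recv 68: fwd; pos3(id67) recv 14: drop; pos4(id22) recv 67: fwd; pos5(id95) recv 22: drop; pos0(id37) recv 95: fwd
Round 2: pos3(id67) recv 68: fwd; pos5(id95) recv 67: drop; pos1(id68) recv 95: fwd
Round 3: pos4(id22) recv 68: fwd; pos2(id14) recv 95: fwd
After round 3: 2 messages still in flight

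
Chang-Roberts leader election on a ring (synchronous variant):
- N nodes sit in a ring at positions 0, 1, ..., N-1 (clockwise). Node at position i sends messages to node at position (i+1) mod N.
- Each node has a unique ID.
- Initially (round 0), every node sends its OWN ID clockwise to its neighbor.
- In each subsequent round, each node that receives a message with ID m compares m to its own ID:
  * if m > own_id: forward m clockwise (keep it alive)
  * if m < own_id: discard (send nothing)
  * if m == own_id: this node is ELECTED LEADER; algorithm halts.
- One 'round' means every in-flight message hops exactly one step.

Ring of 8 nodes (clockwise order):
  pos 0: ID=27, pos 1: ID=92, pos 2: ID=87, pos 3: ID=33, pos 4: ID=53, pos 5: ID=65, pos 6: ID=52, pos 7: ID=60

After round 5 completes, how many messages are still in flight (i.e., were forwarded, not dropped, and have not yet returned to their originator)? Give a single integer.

Round 1: pos1(id92) recv 27: drop; pos2(id87) recv 92: fwd; pos3(id33) recv 87: fwd; pos4(id53) recv 33: drop; pos5(id65) recv 53: drop; pos6(id52) recv 65: fwd; pos7(id60) recv 52: drop; pos0(id27) recv 60: fwd
Round 2: pos3(id33) recv 92: fwd; pos4(id53) recv 87: fwd; pos7(id60) recv 65: fwd; pos1(id92) recv 60: drop
Round 3: pos4(id53) recv 92: fwd; pos5(id65) recv 87: fwd; pos0(id27) recv 65: fwd
Round 4: pos5(id65) recv 92: fwd; pos6(id52) recv 87: fwd; pos1(id92) recv 65: drop
Round 5: pos6(id52) recv 92: fwd; pos7(id60) recv 87: fwd
After round 5: 2 messages still in flight

Answer: 2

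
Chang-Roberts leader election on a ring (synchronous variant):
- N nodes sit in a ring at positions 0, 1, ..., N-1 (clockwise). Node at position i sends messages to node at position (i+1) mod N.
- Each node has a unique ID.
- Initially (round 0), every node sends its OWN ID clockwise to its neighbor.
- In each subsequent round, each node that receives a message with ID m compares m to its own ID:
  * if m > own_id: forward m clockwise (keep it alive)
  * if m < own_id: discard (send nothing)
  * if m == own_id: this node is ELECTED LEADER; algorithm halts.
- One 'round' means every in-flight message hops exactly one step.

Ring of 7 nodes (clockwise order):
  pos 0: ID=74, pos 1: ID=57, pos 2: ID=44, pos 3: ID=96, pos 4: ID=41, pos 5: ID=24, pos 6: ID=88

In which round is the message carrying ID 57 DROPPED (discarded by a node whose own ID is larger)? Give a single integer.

Round 1: pos1(id57) recv 74: fwd; pos2(id44) recv 57: fwd; pos3(id96) recv 44: drop; pos4(id41) recv 96: fwd; pos5(id24) recv 41: fwd; pos6(id88) recv 24: drop; pos0(id74) recv 88: fwd
Round 2: pos2(id44) recv 74: fwd; pos3(id96) recv 57: drop; pos5(id24) recv 96: fwd; pos6(id88) recv 41: drop; pos1(id57) recv 88: fwd
Round 3: pos3(id96) recv 74: drop; pos6(id88) recv 96: fwd; pos2(id44) recv 88: fwd
Round 4: pos0(id74) recv 96: fwd; pos3(id96) recv 88: drop
Round 5: pos1(id57) recv 96: fwd
Round 6: pos2(id44) recv 96: fwd
Round 7: pos3(id96) recv 96: ELECTED
Message ID 57 originates at pos 1; dropped at pos 3 in round 2

Answer: 2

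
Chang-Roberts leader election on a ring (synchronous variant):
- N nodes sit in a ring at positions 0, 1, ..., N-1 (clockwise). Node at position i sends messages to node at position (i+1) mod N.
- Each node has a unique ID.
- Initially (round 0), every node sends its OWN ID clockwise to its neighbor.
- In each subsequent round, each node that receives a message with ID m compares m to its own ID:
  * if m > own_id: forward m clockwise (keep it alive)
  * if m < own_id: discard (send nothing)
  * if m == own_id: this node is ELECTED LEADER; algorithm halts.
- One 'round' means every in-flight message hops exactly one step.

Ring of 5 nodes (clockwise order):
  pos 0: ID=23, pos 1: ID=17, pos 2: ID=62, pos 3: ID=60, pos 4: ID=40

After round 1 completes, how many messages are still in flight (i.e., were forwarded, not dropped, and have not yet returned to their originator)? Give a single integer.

Round 1: pos1(id17) recv 23: fwd; pos2(id62) recv 17: drop; pos3(id60) recv 62: fwd; pos4(id40) recv 60: fwd; pos0(id23) recv 40: fwd
After round 1: 4 messages still in flight

Answer: 4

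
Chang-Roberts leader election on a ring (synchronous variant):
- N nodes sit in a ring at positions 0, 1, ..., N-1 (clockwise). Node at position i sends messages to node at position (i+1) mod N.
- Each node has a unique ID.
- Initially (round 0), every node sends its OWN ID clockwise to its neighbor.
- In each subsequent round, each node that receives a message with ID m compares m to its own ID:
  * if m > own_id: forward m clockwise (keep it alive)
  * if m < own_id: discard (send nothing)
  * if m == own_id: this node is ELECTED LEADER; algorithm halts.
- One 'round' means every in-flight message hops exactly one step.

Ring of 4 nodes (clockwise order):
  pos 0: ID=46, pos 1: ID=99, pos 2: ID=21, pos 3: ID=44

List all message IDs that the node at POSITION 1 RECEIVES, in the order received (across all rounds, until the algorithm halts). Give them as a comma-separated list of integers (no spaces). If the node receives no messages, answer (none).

Answer: 46,99

Derivation:
Round 1: pos1(id99) recv 46: drop; pos2(id21) recv 99: fwd; pos3(id44) recv 21: drop; pos0(id46) recv 44: drop
Round 2: pos3(id44) recv 99: fwd
Round 3: pos0(id46) recv 99: fwd
Round 4: pos1(id99) recv 99: ELECTED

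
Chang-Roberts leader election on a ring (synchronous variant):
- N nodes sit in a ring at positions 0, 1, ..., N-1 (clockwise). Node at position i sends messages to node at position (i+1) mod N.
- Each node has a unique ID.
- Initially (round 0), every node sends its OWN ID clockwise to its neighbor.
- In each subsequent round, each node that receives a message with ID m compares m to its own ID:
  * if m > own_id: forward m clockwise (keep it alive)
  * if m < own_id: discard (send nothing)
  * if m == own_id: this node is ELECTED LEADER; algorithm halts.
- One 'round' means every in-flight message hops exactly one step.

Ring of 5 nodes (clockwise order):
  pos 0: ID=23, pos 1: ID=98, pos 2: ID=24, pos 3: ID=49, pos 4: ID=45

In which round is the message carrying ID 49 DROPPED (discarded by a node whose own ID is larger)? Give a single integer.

Round 1: pos1(id98) recv 23: drop; pos2(id24) recv 98: fwd; pos3(id49) recv 24: drop; pos4(id45) recv 49: fwd; pos0(id23) recv 45: fwd
Round 2: pos3(id49) recv 98: fwd; pos0(id23) recv 49: fwd; pos1(id98) recv 45: drop
Round 3: pos4(id45) recv 98: fwd; pos1(id98) recv 49: drop
Round 4: pos0(id23) recv 98: fwd
Round 5: pos1(id98) recv 98: ELECTED
Message ID 49 originates at pos 3; dropped at pos 1 in round 3

Answer: 3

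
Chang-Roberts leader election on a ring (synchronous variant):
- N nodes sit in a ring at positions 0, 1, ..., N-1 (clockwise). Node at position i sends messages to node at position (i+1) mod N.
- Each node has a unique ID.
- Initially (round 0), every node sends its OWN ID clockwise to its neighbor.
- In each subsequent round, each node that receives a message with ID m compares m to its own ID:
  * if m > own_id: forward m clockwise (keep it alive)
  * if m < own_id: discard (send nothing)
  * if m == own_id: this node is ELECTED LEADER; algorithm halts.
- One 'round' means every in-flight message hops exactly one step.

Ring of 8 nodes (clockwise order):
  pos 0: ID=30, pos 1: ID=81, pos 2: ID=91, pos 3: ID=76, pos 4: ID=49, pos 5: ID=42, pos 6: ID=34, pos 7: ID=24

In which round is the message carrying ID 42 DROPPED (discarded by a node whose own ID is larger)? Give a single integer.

Round 1: pos1(id81) recv 30: drop; pos2(id91) recv 81: drop; pos3(id76) recv 91: fwd; pos4(id49) recv 76: fwd; pos5(id42) recv 49: fwd; pos6(id34) recv 42: fwd; pos7(id24) recv 34: fwd; pos0(id30) recv 24: drop
Round 2: pos4(id49) recv 91: fwd; pos5(id42) recv 76: fwd; pos6(id34) recv 49: fwd; pos7(id24) recv 42: fwd; pos0(id30) recv 34: fwd
Round 3: pos5(id42) recv 91: fwd; pos6(id34) recv 76: fwd; pos7(id24) recv 49: fwd; pos0(id30) recv 42: fwd; pos1(id81) recv 34: drop
Round 4: pos6(id34) recv 91: fwd; pos7(id24) recv 76: fwd; pos0(id30) recv 49: fwd; pos1(id81) recv 42: drop
Round 5: pos7(id24) recv 91: fwd; pos0(id30) recv 76: fwd; pos1(id81) recv 49: drop
Round 6: pos0(id30) recv 91: fwd; pos1(id81) recv 76: drop
Round 7: pos1(id81) recv 91: fwd
Round 8: pos2(id91) recv 91: ELECTED
Message ID 42 originates at pos 5; dropped at pos 1 in round 4

Answer: 4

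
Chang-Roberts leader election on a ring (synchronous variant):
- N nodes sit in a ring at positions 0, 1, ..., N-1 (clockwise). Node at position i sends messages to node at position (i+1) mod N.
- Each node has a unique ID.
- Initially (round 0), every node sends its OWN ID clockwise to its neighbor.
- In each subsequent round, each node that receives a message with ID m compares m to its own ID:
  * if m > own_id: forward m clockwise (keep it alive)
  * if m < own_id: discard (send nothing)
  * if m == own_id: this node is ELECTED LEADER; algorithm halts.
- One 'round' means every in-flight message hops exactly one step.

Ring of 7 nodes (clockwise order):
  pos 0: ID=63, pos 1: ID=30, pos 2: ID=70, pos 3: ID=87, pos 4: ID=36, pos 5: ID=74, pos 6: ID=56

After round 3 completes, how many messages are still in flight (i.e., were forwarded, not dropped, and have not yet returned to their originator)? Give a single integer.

Answer: 2

Derivation:
Round 1: pos1(id30) recv 63: fwd; pos2(id70) recv 30: drop; pos3(id87) recv 70: drop; pos4(id36) recv 87: fwd; pos5(id74) recv 36: drop; pos6(id56) recv 74: fwd; pos0(id63) recv 56: drop
Round 2: pos2(id70) recv 63: drop; pos5(id74) recv 87: fwd; pos0(id63) recv 74: fwd
Round 3: pos6(id56) recv 87: fwd; pos1(id30) recv 74: fwd
After round 3: 2 messages still in flight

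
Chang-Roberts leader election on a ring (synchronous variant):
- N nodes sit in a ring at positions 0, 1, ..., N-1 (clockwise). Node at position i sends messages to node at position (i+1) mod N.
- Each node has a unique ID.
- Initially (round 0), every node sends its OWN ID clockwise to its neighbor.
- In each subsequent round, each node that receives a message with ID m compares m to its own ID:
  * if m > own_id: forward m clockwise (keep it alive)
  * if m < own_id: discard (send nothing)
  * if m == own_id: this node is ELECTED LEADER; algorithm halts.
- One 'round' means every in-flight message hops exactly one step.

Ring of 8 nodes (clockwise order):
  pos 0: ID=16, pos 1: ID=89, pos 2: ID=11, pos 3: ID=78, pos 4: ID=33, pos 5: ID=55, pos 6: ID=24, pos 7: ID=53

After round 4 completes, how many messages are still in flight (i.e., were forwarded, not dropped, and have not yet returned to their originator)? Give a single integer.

Round 1: pos1(id89) recv 16: drop; pos2(id11) recv 89: fwd; pos3(id78) recv 11: drop; pos4(id33) recv 78: fwd; pos5(id55) recv 33: drop; pos6(id24) recv 55: fwd; pos7(id53) recv 24: drop; pos0(id16) recv 53: fwd
Round 2: pos3(id78) recv 89: fwd; pos5(id55) recv 78: fwd; pos7(id53) recv 55: fwd; pos1(id89) recv 53: drop
Round 3: pos4(id33) recv 89: fwd; pos6(id24) recv 78: fwd; pos0(id16) recv 55: fwd
Round 4: pos5(id55) recv 89: fwd; pos7(id53) recv 78: fwd; pos1(id89) recv 55: drop
After round 4: 2 messages still in flight

Answer: 2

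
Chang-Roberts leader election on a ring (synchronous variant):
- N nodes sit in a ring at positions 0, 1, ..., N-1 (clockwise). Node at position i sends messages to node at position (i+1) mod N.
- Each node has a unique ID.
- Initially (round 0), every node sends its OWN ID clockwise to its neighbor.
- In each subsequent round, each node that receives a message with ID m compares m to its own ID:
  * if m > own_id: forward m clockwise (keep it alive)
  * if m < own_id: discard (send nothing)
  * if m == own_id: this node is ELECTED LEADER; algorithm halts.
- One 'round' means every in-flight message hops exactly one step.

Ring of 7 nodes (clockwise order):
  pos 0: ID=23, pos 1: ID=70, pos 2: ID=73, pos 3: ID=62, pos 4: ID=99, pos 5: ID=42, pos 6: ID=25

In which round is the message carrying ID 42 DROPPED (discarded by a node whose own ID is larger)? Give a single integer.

Round 1: pos1(id70) recv 23: drop; pos2(id73) recv 70: drop; pos3(id62) recv 73: fwd; pos4(id99) recv 62: drop; pos5(id42) recv 99: fwd; pos6(id25) recv 42: fwd; pos0(id23) recv 25: fwd
Round 2: pos4(id99) recv 73: drop; pos6(id25) recv 99: fwd; pos0(id23) recv 42: fwd; pos1(id70) recv 25: drop
Round 3: pos0(id23) recv 99: fwd; pos1(id70) recv 42: drop
Round 4: pos1(id70) recv 99: fwd
Round 5: pos2(id73) recv 99: fwd
Round 6: pos3(id62) recv 99: fwd
Round 7: pos4(id99) recv 99: ELECTED
Message ID 42 originates at pos 5; dropped at pos 1 in round 3

Answer: 3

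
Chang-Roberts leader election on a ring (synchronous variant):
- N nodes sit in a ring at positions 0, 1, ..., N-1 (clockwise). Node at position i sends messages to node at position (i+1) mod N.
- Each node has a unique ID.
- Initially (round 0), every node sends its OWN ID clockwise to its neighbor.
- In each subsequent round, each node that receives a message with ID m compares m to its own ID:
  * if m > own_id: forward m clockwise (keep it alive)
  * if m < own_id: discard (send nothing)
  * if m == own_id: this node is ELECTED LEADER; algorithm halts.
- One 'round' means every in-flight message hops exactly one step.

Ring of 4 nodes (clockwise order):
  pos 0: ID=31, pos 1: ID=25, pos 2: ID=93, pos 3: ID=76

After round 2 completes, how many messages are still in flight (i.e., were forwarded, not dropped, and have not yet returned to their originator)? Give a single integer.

Answer: 2

Derivation:
Round 1: pos1(id25) recv 31: fwd; pos2(id93) recv 25: drop; pos3(id76) recv 93: fwd; pos0(id31) recv 76: fwd
Round 2: pos2(id93) recv 31: drop; pos0(id31) recv 93: fwd; pos1(id25) recv 76: fwd
After round 2: 2 messages still in flight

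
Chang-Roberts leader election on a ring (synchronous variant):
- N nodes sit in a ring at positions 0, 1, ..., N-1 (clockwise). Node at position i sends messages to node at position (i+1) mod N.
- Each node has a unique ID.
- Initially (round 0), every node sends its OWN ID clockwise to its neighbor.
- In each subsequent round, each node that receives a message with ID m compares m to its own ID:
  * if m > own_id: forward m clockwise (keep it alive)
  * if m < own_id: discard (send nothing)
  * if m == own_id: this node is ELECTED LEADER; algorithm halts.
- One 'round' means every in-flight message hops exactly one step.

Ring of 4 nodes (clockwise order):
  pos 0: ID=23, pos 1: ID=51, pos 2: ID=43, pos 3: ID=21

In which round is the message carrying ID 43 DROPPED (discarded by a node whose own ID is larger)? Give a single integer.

Round 1: pos1(id51) recv 23: drop; pos2(id43) recv 51: fwd; pos3(id21) recv 43: fwd; pos0(id23) recv 21: drop
Round 2: pos3(id21) recv 51: fwd; pos0(id23) recv 43: fwd
Round 3: pos0(id23) recv 51: fwd; pos1(id51) recv 43: drop
Round 4: pos1(id51) recv 51: ELECTED
Message ID 43 originates at pos 2; dropped at pos 1 in round 3

Answer: 3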